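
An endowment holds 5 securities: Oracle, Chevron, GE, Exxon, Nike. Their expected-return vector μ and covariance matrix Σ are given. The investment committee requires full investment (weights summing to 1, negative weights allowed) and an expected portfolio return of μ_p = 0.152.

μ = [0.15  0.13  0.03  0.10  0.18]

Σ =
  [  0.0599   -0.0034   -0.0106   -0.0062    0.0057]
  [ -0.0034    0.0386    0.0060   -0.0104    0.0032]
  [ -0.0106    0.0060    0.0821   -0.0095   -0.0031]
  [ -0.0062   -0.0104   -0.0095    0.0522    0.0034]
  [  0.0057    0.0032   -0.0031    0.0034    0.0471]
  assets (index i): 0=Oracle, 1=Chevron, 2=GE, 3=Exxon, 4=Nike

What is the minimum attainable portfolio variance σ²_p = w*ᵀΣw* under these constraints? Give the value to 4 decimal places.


0.0144

g=Σ⁻¹μ = [2.9214  4.0504  0.9127  3.0382  3.0337]
h=Σ⁻¹𝟙 = [23.2287  32.2687  16.9149  30.4371  15.1441]
a=μᵀg=1.842021  b=𝟙ᵀg=13.956327  c=𝟙ᵀh=117.993437  D=ac−b²=22.567274
λ₁=(c·0.152−b)/D = (117.993437·0.152−13.956327)/22.567274 = 0.176303
λ₂=(a−b·0.152)/D = (1.842021−13.956327·0.152)/22.567274 = -0.012378
w* = 0.176303·g + -0.012378·h:
  w_0 = 0.176303·2.9214 + -0.012378·23.2287 = 0.2275  (Oracle)
  w_1 = 0.176303·4.0504 + -0.012378·32.2687 = 0.3147  (Chevron)
  w_2 = 0.176303·0.9127 + -0.012378·16.9149 = -0.0485  (GE)
  w_3 = 0.176303·3.0382 + -0.012378·30.4371 = 0.1589  (Exxon)
  w_4 = 0.176303·3.0337 + -0.012378·15.1441 = 0.3474  (Nike)
Σw_i=1.0000  μᵀw=0.1520
σ²=wᵀΣw=λ₁·μ_p+λ₂ = 0.176303·0.152 + -0.012378 = 0.014420 ≈ 0.0144


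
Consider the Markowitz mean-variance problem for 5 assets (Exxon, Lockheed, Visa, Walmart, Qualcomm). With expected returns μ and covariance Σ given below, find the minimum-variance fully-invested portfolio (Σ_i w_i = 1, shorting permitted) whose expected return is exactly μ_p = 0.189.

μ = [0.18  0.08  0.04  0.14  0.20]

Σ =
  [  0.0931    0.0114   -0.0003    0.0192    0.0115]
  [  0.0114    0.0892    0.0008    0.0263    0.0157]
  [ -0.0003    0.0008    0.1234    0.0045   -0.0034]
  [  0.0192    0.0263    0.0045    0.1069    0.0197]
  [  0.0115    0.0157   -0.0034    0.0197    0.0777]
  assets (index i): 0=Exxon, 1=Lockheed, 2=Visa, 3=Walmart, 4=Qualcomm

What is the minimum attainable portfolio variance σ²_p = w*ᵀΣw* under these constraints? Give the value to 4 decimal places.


0.0449

u=Σ⁻¹μ = [1.5270  0.1418  0.3660  0.5819  2.1878]
v=Σ⁻¹𝟙 = [7.8619  7.2539  8.1919  4.0489  9.5726]
a=μᵀu=0.819871  b=𝟙ᵀu=4.804492  c=𝟙ᵀv=36.929177  D=ac−b²=7.194009
λ₁=(c·0.189−b)/D = (36.929177·0.189−4.804492)/7.194009 = 0.302352
λ₂=(a−b·0.189)/D = (0.819871−4.804492·0.189)/7.194009 = -0.012257
w* = 0.302352·u + -0.012257·v:
  w_0 = 0.302352·1.5270 + -0.012257·7.8619 = 0.3653  (Exxon)
  w_1 = 0.302352·0.1418 + -0.012257·7.2539 = -0.0460  (Lockheed)
  w_2 = 0.302352·0.3660 + -0.012257·8.1919 = 0.0103  (Visa)
  w_3 = 0.302352·0.5819 + -0.012257·4.0489 = 0.1263  (Walmart)
  w_4 = 0.302352·2.1878 + -0.012257·9.5726 = 0.5442  (Qualcomm)
Σw_i=1.0000  μᵀw=0.1890
σ²=wᵀΣw=λ₁·μ_p+λ₂ = 0.302352·0.189 + -0.012257 = 0.044887 ≈ 0.0449


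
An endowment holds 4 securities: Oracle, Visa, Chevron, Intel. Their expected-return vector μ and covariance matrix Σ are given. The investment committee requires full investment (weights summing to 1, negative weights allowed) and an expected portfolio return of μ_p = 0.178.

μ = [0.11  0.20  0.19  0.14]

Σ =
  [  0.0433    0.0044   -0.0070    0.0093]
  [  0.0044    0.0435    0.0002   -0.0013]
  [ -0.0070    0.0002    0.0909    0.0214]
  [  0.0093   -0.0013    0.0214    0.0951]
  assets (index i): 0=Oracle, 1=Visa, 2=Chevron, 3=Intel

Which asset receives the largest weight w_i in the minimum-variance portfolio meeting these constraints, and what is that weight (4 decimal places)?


p=Σ⁻¹μ = [2.2439  4.3867  2.0531  0.8507]
q=Σ⁻¹𝟙 = [21.4364  20.9542  11.1468  6.1971]
a=μᵀp=1.633347  b=𝟙ᵀp=9.534326  c=𝟙ᵀq=59.734476  D=ac−b²=6.663778
λ₁=(c·0.178−b)/D = (59.734476·0.178−9.534326)/6.663778 = 0.164833
λ₂=(a−b·0.178)/D = (1.633347−9.534326·0.178)/6.663778 = -0.009569
w* = 0.164833·p + -0.009569·q:
  w_0 = 0.164833·2.2439 + -0.009569·21.4364 = 0.1647  (Oracle)
  w_1 = 0.164833·4.3867 + -0.009569·20.9542 = 0.5226  (Visa)
  w_2 = 0.164833·2.0531 + -0.009569·11.1468 = 0.2318  (Chevron)
  w_3 = 0.164833·0.8507 + -0.009569·6.1971 = 0.0809  (Intel)
Σw_i=1.0000  μᵀw=0.1780
σ²=wᵀΣw=λ₁·μ_p+λ₂ = 0.164833·0.178 + -0.009569 = 0.019772 ≈ 0.0198

Visa (0.5226)


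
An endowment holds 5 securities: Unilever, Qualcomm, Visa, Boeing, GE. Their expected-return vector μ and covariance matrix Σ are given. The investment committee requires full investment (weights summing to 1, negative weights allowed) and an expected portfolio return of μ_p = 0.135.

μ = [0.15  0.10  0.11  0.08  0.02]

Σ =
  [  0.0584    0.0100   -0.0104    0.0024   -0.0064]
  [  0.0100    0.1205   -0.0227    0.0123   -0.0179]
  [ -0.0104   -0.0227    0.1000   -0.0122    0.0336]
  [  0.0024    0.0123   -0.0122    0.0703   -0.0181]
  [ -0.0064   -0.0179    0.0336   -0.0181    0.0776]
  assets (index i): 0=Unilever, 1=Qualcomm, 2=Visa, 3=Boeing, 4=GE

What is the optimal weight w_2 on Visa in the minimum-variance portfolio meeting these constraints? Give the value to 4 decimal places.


x=Σ⁻¹μ = [2.6949  0.8242  1.6346  1.2509  0.2541]
y=Σ⁻¹𝟙 = [18.4732  9.3599  10.8399  17.9747  16.0682]
a=μᵀx=0.771613  b=𝟙ᵀx=6.658690  c=𝟙ᵀy=72.715805  D=ac−b²=11.770307
λ₁=(c·0.135−b)/D = (72.715805·0.135−6.658690)/11.770307 = 0.268297
λ₂=(a−b·0.135)/D = (0.771613−6.658690·0.135)/11.770307 = -0.010816
w* = 0.268297·x + -0.010816·y:
  w_0 = 0.268297·2.6949 + -0.010816·18.4732 = 0.5232  (Unilever)
  w_1 = 0.268297·0.8242 + -0.010816·9.3599 = 0.1199  (Qualcomm)
  w_2 = 0.268297·1.6346 + -0.010816·10.8399 = 0.3213  (Visa)
  w_3 = 0.268297·1.2509 + -0.010816·17.9747 = 0.1412  (Boeing)
  w_4 = 0.268297·0.2541 + -0.010816·16.0682 = -0.1056  (GE)
Σw_i=1.0000  μᵀw=0.1350
σ²=wᵀΣw=λ₁·μ_p+λ₂ = 0.268297·0.135 + -0.010816 = 0.025404 ≈ 0.0254

0.3213


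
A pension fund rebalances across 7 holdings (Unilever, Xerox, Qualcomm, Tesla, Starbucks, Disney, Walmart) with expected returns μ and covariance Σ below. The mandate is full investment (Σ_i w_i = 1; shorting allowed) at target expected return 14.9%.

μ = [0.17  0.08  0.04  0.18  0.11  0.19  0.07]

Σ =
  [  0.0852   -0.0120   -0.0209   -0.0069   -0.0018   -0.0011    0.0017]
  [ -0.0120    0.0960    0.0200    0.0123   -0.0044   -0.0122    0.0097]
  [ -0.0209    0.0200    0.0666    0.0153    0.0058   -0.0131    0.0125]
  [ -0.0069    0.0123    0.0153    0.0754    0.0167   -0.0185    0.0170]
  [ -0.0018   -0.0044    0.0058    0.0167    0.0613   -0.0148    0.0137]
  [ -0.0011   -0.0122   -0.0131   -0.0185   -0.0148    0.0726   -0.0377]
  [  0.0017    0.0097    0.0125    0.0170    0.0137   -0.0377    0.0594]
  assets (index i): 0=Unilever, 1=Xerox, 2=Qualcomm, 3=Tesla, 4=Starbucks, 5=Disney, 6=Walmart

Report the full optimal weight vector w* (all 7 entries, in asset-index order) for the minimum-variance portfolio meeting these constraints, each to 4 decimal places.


g=Σ⁻¹μ = [2.6197  1.1416  0.8558  2.5336  1.8402  5.6823  3.1939]
h=Σ⁻¹𝟙 = [18.2547  10.9713  16.1236  9.2677  16.5498  40.2109  30.1796]
a=μᵀg=2.532612  b=𝟙ᵀg=17.867253  c=𝟙ᵀh=141.557565  D=ac−b²=39.271624
λ₁=(c·0.149−b)/D = (141.557565·0.149−17.867253)/39.271624 = 0.082116
λ₂=(a−b·0.149)/D = (2.532612−17.867253·0.149)/39.271624 = -0.003300
w* = 0.082116·g + -0.003300·h:
  w_0 = 0.082116·2.6197 + -0.003300·18.2547 = 0.1549  (Unilever)
  w_1 = 0.082116·1.1416 + -0.003300·10.9713 = 0.0575  (Xerox)
  w_2 = 0.082116·0.8558 + -0.003300·16.1236 = 0.0171  (Qualcomm)
  w_3 = 0.082116·2.5336 + -0.003300·9.2677 = 0.1775  (Tesla)
  w_4 = 0.082116·1.8402 + -0.003300·16.5498 = 0.0965  (Starbucks)
  w_5 = 0.082116·5.6823 + -0.003300·40.2109 = 0.3339  (Disney)
  w_6 = 0.082116·3.1939 + -0.003300·30.1796 = 0.1627  (Walmart)
Σw_i=1.0000  μᵀw=0.1490
σ²=wᵀΣw=λ₁·μ_p+λ₂ = 0.082116·0.149 + -0.003300 = 0.008935 ≈ 0.0089

0.1549  0.0575  0.0171  0.1775  0.0965  0.3339  0.1627


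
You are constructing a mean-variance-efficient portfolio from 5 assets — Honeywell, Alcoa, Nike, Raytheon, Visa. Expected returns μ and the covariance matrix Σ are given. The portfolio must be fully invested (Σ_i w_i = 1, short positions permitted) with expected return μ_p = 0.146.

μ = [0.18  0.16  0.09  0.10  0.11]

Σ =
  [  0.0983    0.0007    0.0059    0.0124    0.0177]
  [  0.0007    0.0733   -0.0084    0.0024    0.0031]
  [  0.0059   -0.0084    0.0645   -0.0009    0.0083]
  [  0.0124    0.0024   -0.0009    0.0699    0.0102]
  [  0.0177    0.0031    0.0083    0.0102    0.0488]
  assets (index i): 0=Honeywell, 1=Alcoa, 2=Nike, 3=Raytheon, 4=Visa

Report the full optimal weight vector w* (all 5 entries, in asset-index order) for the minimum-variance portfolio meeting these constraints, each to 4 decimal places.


p=Σ⁻¹μ = [1.4001  2.2523  1.4244  0.9537  1.1616]
q=Σ⁻¹𝟙 = [5.4578  14.4565  15.4182  11.1969  12.6312]
a=μᵀp=0.963742  b=𝟙ᵀp=7.192204  c=𝟙ᵀq=59.160604  D=ac−b²=5.287749
λ₁=(c·0.146−b)/D = (59.160604·0.146−7.192204)/5.287749 = 0.273319
λ₂=(a−b·0.146)/D = (0.963742−7.192204·0.146)/5.287749 = -0.016325
w* = 0.273319·p + -0.016325·q:
  w_0 = 0.273319·1.4001 + -0.016325·5.4578 = 0.2936  (Honeywell)
  w_1 = 0.273319·2.2523 + -0.016325·14.4565 = 0.3796  (Alcoa)
  w_2 = 0.273319·1.4244 + -0.016325·15.4182 = 0.1376  (Nike)
  w_3 = 0.273319·0.9537 + -0.016325·11.1969 = 0.0779  (Raytheon)
  w_4 = 0.273319·1.1616 + -0.016325·12.6312 = 0.1113  (Visa)
Σw_i=1.0000  μᵀw=0.1460
σ²=wᵀΣw=λ₁·μ_p+λ₂ = 0.273319·0.146 + -0.016325 = 0.023580 ≈ 0.0236

0.2936  0.3796  0.1376  0.0779  0.1113


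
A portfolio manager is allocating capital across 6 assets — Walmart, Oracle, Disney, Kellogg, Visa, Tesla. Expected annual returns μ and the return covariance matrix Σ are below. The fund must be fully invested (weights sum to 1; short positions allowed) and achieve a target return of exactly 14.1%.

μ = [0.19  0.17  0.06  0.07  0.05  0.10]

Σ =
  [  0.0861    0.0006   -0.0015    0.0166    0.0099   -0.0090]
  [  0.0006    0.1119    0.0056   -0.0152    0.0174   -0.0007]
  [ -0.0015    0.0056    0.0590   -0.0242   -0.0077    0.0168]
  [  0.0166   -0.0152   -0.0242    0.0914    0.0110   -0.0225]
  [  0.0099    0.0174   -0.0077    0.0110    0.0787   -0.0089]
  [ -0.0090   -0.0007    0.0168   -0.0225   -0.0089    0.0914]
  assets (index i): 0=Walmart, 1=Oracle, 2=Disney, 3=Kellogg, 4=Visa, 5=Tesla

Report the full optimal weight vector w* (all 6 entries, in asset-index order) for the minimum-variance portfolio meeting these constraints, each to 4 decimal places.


0.3368  0.2501  0.0940  0.1473  -0.0272  0.1991

p=Σ⁻¹μ = [2.1081  1.6223  1.0395  1.2721  0.0989  1.4458]
q=Σ⁻¹𝟙 = [8.5245  8.7533  21.5084  18.5776  10.7347  13.5125]
a=μᵀp=0.977267  b=𝟙ᵀp=7.586640  c=𝟙ᵀq=81.611026  D=ac−b²=22.198623
λ₁=(c·0.141−b)/D = (81.611026·0.141−7.586640)/22.198623 = 0.176611
λ₂=(a−b·0.141)/D = (0.977267−7.586640·0.141)/22.198623 = -0.004165
w* = 0.176611·p + -0.004165·q:
  w_0 = 0.176611·2.1081 + -0.004165·8.5245 = 0.3368  (Walmart)
  w_1 = 0.176611·1.6223 + -0.004165·8.7533 = 0.2501  (Oracle)
  w_2 = 0.176611·1.0395 + -0.004165·21.5084 = 0.0940  (Disney)
  w_3 = 0.176611·1.2721 + -0.004165·18.5776 = 0.1473  (Kellogg)
  w_4 = 0.176611·0.0989 + -0.004165·10.7347 = -0.0272  (Visa)
  w_5 = 0.176611·1.4458 + -0.004165·13.5125 = 0.1991  (Tesla)
Σw_i=1.0000  μᵀw=0.1410
σ²=wᵀΣw=λ₁·μ_p+λ₂ = 0.176611·0.141 + -0.004165 = 0.020737 ≈ 0.0207


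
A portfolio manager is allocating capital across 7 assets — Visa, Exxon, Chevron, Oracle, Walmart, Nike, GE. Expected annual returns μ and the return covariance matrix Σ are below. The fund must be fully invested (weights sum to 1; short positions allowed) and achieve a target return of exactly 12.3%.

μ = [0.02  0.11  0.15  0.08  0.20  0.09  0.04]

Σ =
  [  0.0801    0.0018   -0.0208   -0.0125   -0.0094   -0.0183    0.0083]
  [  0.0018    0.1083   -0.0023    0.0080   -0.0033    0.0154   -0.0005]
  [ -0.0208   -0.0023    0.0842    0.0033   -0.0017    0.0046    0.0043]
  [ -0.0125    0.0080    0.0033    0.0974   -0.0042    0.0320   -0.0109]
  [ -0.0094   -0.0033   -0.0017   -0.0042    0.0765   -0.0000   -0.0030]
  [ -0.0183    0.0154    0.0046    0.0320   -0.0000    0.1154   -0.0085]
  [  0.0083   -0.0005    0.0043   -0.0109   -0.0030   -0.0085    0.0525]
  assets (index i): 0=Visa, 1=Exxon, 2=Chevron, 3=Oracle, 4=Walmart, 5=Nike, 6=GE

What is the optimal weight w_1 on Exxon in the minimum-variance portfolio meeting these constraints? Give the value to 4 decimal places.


0.1016

u=Σ⁻¹μ = [1.2960  0.9837  2.0788  0.8621  2.9425  0.5940  0.8394]
v=Σ⁻¹𝟙 = [20.1476  7.7913  15.5054  11.8892  17.6454  8.3417  19.4939]
a=μᵀu=1.190454  b=𝟙ᵀu=9.596540  c=𝟙ᵀv=100.814582  D=ac−b²=27.921514
λ₁=(c·0.123−b)/D = (100.814582·0.123−9.596540)/27.921514 = 0.100412
λ₂=(a−b·0.123)/D = (1.190454−9.596540·0.123)/27.921514 = 0.000361
w* = 0.100412·u + 0.000361·v:
  w_0 = 0.100412·1.2960 + 0.000361·20.1476 = 0.1374  (Visa)
  w_1 = 0.100412·0.9837 + 0.000361·7.7913 = 0.1016  (Exxon)
  w_2 = 0.100412·2.0788 + 0.000361·15.5054 = 0.2143  (Chevron)
  w_3 = 0.100412·0.8621 + 0.000361·11.8892 = 0.0909  (Oracle)
  w_4 = 0.100412·2.9425 + 0.000361·17.6454 = 0.3018  (Walmart)
  w_5 = 0.100412·0.5940 + 0.000361·8.3417 = 0.0627  (Nike)
  w_6 = 0.100412·0.8394 + 0.000361·19.4939 = 0.0913  (GE)
Σw_i=1.0000  μᵀw=0.1230
σ²=wᵀΣw=λ₁·μ_p+λ₂ = 0.100412·0.123 + 0.000361 = 0.012712 ≈ 0.0127


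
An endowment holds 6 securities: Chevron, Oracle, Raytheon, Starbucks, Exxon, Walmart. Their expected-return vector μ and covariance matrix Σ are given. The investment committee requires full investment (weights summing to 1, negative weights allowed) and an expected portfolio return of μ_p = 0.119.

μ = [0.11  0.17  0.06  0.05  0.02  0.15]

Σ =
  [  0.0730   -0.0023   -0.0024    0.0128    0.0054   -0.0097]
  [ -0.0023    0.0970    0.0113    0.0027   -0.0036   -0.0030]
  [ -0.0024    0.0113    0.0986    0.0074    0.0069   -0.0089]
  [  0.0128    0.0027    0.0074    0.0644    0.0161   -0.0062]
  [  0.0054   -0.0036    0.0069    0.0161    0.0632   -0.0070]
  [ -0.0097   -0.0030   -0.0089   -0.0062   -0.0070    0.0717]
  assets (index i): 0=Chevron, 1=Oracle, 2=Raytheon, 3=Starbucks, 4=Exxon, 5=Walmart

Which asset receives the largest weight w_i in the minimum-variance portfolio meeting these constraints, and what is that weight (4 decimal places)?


p=Σ⁻¹μ = [1.8234  1.8050  0.6198  0.4208  0.3726  2.5640]
q=Σ⁻¹𝟙 = [14.2351  10.4115  9.3761  9.6005  13.9077  19.6603]
a=μᵀp=0.957706  b=𝟙ᵀp=7.605610  c=𝟙ᵀq=77.191301  D=ac−b²=16.081277
λ₁=(c·0.119−b)/D = (77.191301·0.119−7.605610)/16.081277 = 0.098261
λ₂=(a−b·0.119)/D = (0.957706−7.605610·0.119)/16.081277 = 0.003273
w* = 0.098261·p + 0.003273·q:
  w_0 = 0.098261·1.8234 + 0.003273·14.2351 = 0.2258  (Chevron)
  w_1 = 0.098261·1.8050 + 0.003273·10.4115 = 0.2114  (Oracle)
  w_2 = 0.098261·0.6198 + 0.003273·9.3761 = 0.0916  (Raytheon)
  w_3 = 0.098261·0.4208 + 0.003273·9.6005 = 0.0728  (Starbucks)
  w_4 = 0.098261·0.3726 + 0.003273·13.9077 = 0.0821  (Exxon)
  w_5 = 0.098261·2.5640 + 0.003273·19.6603 = 0.3163  (Walmart)
Σw_i=1.0000  μᵀw=0.1190
σ²=wᵀΣw=λ₁·μ_p+λ₂ = 0.098261·0.119 + 0.003273 = 0.014966 ≈ 0.0150

Walmart (0.3163)


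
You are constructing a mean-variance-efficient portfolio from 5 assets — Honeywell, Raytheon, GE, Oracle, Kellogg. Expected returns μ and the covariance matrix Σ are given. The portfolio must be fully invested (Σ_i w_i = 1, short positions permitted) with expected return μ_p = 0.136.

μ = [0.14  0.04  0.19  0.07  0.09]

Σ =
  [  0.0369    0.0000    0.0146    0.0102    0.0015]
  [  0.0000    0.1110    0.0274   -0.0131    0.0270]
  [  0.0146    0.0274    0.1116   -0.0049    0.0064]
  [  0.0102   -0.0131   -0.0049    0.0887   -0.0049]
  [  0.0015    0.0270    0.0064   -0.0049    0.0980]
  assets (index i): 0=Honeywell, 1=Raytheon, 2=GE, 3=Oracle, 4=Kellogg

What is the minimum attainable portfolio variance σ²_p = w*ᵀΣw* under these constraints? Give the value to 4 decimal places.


0.0235

u=Σ⁻¹μ = [3.0984  -0.1012  1.2973  0.5361  0.8409]
v=Σ⁻¹𝟙 = [22.1807  7.2126  4.2821  10.4737  8.1215]
a=μᵀu=0.789421  b=𝟙ᵀu=5.671490  c=𝟙ᵀv=52.270561  D=ac−b²=9.097670
λ₁=(c·0.136−b)/D = (52.270561·0.136−5.671490)/9.097670 = 0.157986
λ₂=(a−b·0.136)/D = (0.789421−5.671490·0.136)/9.097670 = 0.001989
w* = 0.157986·u + 0.001989·v:
  w_0 = 0.157986·3.0984 + 0.001989·22.1807 = 0.5336  (Honeywell)
  w_1 = 0.157986·-0.1012 + 0.001989·7.2126 = -0.0016  (Raytheon)
  w_2 = 0.157986·1.2973 + 0.001989·4.2821 = 0.2135  (GE)
  w_3 = 0.157986·0.5361 + 0.001989·10.4737 = 0.1055  (Oracle)
  w_4 = 0.157986·0.8409 + 0.001989·8.1215 = 0.1490  (Kellogg)
Σw_i=1.0000  μᵀw=0.1360
σ²=wᵀΣw=λ₁·μ_p+λ₂ = 0.157986·0.136 + 0.001989 = 0.023475 ≈ 0.0235


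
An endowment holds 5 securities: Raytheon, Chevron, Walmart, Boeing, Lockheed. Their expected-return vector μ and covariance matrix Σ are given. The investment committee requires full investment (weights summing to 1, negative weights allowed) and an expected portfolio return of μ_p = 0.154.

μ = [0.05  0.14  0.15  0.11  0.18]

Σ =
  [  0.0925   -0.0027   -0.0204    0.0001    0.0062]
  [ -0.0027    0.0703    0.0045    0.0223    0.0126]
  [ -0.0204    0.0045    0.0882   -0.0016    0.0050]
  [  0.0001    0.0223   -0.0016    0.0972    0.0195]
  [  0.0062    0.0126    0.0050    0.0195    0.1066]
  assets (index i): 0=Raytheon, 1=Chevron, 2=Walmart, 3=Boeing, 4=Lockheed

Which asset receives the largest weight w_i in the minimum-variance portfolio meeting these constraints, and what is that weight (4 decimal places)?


Lockheed (0.3292)

p=Σ⁻¹μ = [0.8883  1.5070  1.7672  0.5586  1.2737]
q=Σ⁻¹𝟙 = [13.7984  10.6950  13.8043  6.9656  5.3925]
a=μᵀp=0.811179  b=𝟙ᵀp=5.994739  c=𝟙ᵀq=50.655865  D=ac−b²=5.154098
λ₁=(c·0.154−b)/D = (50.655865·0.154−5.994739)/5.154098 = 0.350452
λ₂=(a−b·0.154)/D = (0.811179−5.994739·0.154)/5.154098 = -0.021732
w* = 0.350452·p + -0.021732·q:
  w_0 = 0.350452·0.8883 + -0.021732·13.7984 = 0.0114  (Raytheon)
  w_1 = 0.350452·1.5070 + -0.021732·10.6950 = 0.2957  (Chevron)
  w_2 = 0.350452·1.7672 + -0.021732·13.8043 = 0.3193  (Walmart)
  w_3 = 0.350452·0.5586 + -0.021732·6.9656 = 0.0444  (Boeing)
  w_4 = 0.350452·1.2737 + -0.021732·5.3925 = 0.3292  (Lockheed)
Σw_i=1.0000  μᵀw=0.1540
σ²=wᵀΣw=λ₁·μ_p+λ₂ = 0.350452·0.154 + -0.021732 = 0.032237 ≈ 0.0322


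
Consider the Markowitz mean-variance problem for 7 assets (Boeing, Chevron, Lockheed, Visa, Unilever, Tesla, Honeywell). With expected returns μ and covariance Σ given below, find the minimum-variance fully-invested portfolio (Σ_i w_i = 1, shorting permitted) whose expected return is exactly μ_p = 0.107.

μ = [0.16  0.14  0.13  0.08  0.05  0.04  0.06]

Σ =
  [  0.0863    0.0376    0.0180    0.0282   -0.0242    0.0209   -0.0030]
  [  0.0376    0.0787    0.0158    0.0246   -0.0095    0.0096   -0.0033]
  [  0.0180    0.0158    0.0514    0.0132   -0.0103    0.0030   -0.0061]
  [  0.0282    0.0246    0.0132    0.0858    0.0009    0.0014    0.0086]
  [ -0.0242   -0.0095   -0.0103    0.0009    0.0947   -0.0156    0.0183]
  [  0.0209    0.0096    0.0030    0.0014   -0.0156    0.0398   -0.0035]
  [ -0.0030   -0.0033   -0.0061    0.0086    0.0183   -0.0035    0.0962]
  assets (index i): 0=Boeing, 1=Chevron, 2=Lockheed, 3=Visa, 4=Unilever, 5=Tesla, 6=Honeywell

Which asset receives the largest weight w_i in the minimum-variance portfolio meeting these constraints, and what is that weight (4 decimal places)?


Lockheed (0.3187)

x=Σ⁻¹μ = [1.3099  0.8878  2.1165  -0.1621  1.1331  0.4500  0.6445]
y=Σ⁻¹𝟙 = [1.6554  5.4638  18.6052  5.1135  16.4269  28.6103  9.2727]
a=μᵀx=0.709371  b=𝟙ᵀx=6.379669  c=𝟙ᵀy=85.147776  D=ac−b²=19.701217
λ₁=(c·0.107−b)/D = (85.147776·0.107−6.379669)/19.701217 = 0.138628
λ₂=(a−b·0.107)/D = (0.709371−6.379669·0.107)/19.701217 = 0.001358
w* = 0.138628·x + 0.001358·y:
  w_0 = 0.138628·1.3099 + 0.001358·1.6554 = 0.1838  (Boeing)
  w_1 = 0.138628·0.8878 + 0.001358·5.4638 = 0.1305  (Chevron)
  w_2 = 0.138628·2.1165 + 0.001358·18.6052 = 0.3187  (Lockheed)
  w_3 = 0.138628·-0.1621 + 0.001358·5.1135 = -0.0155  (Visa)
  w_4 = 0.138628·1.1331 + 0.001358·16.4269 = 0.1794  (Unilever)
  w_5 = 0.138628·0.4500 + 0.001358·28.6103 = 0.1012  (Tesla)
  w_6 = 0.138628·0.6445 + 0.001358·9.2727 = 0.1019  (Honeywell)
Σw_i=1.0000  μᵀw=0.1070
σ²=wᵀΣw=λ₁·μ_p+λ₂ = 0.138628·0.107 + 0.001358 = 0.016191 ≈ 0.0162


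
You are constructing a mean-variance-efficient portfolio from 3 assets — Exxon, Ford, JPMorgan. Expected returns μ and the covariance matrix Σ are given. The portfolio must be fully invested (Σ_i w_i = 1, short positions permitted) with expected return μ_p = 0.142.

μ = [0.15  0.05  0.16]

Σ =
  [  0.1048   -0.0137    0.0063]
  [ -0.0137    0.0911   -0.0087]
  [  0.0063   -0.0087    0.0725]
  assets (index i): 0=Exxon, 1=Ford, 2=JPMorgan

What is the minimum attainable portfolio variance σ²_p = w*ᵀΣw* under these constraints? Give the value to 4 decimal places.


0.0337

u=Σ⁻¹μ = [1.4263  0.9734  2.1998]
v=Σ⁻¹𝟙 = [10.4899  13.9445  14.5549]
a=μᵀu=0.614580  b=𝟙ᵀu=4.599494  c=𝟙ᵀv=38.989266  D=ac−b²=2.806676
λ₁=(c·0.142−b)/D = (38.989266·0.142−4.599494)/2.806676 = 0.333840
λ₂=(a−b·0.142)/D = (0.614580−4.599494·0.142)/2.806676 = -0.013734
w* = 0.333840·u + -0.013734·v:
  w_0 = 0.333840·1.4263 + -0.013734·10.4899 = 0.3321  (Exxon)
  w_1 = 0.333840·0.9734 + -0.013734·13.9445 = 0.1334  (Ford)
  w_2 = 0.333840·2.1998 + -0.013734·14.5549 = 0.5345  (JPMorgan)
Σw_i=1.0000  μᵀw=0.1420
σ²=wᵀΣw=λ₁·μ_p+λ₂ = 0.333840·0.142 + -0.013734 = 0.033671 ≈ 0.0337


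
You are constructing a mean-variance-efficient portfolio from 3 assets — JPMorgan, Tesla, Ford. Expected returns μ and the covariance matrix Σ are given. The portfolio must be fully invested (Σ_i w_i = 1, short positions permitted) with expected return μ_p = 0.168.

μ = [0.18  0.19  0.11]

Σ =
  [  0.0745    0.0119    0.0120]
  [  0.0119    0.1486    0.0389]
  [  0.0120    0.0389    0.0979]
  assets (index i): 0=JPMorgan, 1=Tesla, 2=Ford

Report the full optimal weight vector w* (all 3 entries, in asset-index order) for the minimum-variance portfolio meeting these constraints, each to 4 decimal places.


0.5650  0.2306  0.2044

x=Σ⁻¹μ = [2.1843  0.9818  0.4658]
y=Σ⁻¹𝟙 = [11.6336  3.9032  7.2376]
a=μᵀx=0.630936  b=𝟙ᵀx=3.631789  c=𝟙ᵀy=22.774388  D=ac−b²=1.179289
λ₁=(c·0.168−b)/D = (22.774388·0.168−3.631789)/1.179289 = 0.164767
λ₂=(a−b·0.168)/D = (0.630936−3.631789·0.168)/1.179289 = 0.017634
w* = 0.164767·x + 0.017634·y:
  w_0 = 0.164767·2.1843 + 0.017634·11.6336 = 0.5650  (JPMorgan)
  w_1 = 0.164767·0.9818 + 0.017634·3.9032 = 0.2306  (Tesla)
  w_2 = 0.164767·0.4658 + 0.017634·7.2376 = 0.2044  (Ford)
Σw_i=1.0000  μᵀw=0.1680
σ²=wᵀΣw=λ₁·μ_p+λ₂ = 0.164767·0.168 + 0.017634 = 0.045315 ≈ 0.0453


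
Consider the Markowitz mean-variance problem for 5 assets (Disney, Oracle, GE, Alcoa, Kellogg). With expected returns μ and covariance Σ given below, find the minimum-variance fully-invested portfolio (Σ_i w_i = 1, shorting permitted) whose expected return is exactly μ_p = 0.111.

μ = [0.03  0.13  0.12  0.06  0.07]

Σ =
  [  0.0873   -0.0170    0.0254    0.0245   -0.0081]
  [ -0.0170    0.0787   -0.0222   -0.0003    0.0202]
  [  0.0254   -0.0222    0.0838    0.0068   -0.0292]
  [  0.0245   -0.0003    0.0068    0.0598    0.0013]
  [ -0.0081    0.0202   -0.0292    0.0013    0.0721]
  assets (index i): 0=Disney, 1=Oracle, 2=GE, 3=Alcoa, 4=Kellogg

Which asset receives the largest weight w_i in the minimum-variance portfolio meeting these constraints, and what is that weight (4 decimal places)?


GE (0.4039)

u=Σ⁻¹μ = [-0.0453  1.9664  2.3837  0.7310  1.3671]
v=Σ⁻¹𝟙 = [7.3708  15.1011  19.0547  11.2207  17.9816]
a=μᵀu=0.679861  b=𝟙ᵀu=6.402791  c=𝟙ᵀv=70.728952  D=ac−b²=7.090123
λ₁=(c·0.111−b)/D = (70.728952·0.111−6.402791)/7.090123 = 0.204245
λ₂=(a−b·0.111)/D = (0.679861−6.402791·0.111)/7.090123 = -0.004351
w* = 0.204245·u + -0.004351·v:
  w_0 = 0.204245·-0.0453 + -0.004351·7.3708 = -0.0413  (Disney)
  w_1 = 0.204245·1.9664 + -0.004351·15.1011 = 0.3359  (Oracle)
  w_2 = 0.204245·2.3837 + -0.004351·19.0547 = 0.4039  (GE)
  w_3 = 0.204245·0.7310 + -0.004351·11.2207 = 0.1005  (Alcoa)
  w_4 = 0.204245·1.3671 + -0.004351·17.9816 = 0.2010  (Kellogg)
Σw_i=1.0000  μᵀw=0.1110
σ²=wᵀΣw=λ₁·μ_p+λ₂ = 0.204245·0.111 + -0.004351 = 0.018320 ≈ 0.0183


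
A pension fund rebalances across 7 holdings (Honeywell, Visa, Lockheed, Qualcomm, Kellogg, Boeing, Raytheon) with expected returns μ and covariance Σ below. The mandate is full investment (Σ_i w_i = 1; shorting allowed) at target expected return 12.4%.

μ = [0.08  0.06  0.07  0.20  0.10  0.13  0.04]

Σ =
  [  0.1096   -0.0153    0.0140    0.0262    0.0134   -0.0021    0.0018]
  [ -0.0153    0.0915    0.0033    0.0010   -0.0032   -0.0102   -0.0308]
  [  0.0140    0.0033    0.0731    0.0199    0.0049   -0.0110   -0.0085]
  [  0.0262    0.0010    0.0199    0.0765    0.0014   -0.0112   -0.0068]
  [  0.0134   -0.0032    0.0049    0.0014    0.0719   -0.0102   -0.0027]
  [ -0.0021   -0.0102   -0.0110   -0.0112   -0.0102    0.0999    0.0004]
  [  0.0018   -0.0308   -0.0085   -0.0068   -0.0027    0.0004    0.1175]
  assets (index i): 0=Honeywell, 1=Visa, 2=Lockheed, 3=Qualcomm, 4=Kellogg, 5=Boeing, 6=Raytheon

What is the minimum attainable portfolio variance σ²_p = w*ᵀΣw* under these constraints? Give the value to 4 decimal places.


p=Σ⁻¹μ = [-0.0170  1.1775  0.4212  2.8282  1.6724  1.9519  0.8753]
q=Σ⁻¹𝟙 = [5.7165  18.7763  11.8338  11.2148  15.5110  16.1307  15.1514]
a=μᵀp=1.120406  b=𝟙ᵀp=8.909373  c=𝟙ᵀq=94.334505  D=ac−b²=26.316028
λ₁=(c·0.124−b)/D = (94.334505·0.124−8.909373)/26.316028 = 0.105947
λ₂=(a−b·0.124)/D = (1.120406−8.909373·0.124)/26.316028 = 0.000594
w* = 0.105947·p + 0.000594·q:
  w_0 = 0.105947·-0.0170 + 0.000594·5.7165 = 0.0016  (Honeywell)
  w_1 = 0.105947·1.1775 + 0.000594·18.7763 = 0.1359  (Visa)
  w_2 = 0.105947·0.4212 + 0.000594·11.8338 = 0.0517  (Lockheed)
  w_3 = 0.105947·2.8282 + 0.000594·11.2148 = 0.3063  (Qualcomm)
  w_4 = 0.105947·1.6724 + 0.000594·15.5110 = 0.1864  (Kellogg)
  w_5 = 0.105947·1.9519 + 0.000594·16.1307 = 0.2164  (Boeing)
  w_6 = 0.105947·0.8753 + 0.000594·15.1514 = 0.1017  (Raytheon)
Σw_i=1.0000  μᵀw=0.1240
σ²=wᵀΣw=λ₁·μ_p+λ₂ = 0.105947·0.124 + 0.000594 = 0.013732 ≈ 0.0137

0.0137


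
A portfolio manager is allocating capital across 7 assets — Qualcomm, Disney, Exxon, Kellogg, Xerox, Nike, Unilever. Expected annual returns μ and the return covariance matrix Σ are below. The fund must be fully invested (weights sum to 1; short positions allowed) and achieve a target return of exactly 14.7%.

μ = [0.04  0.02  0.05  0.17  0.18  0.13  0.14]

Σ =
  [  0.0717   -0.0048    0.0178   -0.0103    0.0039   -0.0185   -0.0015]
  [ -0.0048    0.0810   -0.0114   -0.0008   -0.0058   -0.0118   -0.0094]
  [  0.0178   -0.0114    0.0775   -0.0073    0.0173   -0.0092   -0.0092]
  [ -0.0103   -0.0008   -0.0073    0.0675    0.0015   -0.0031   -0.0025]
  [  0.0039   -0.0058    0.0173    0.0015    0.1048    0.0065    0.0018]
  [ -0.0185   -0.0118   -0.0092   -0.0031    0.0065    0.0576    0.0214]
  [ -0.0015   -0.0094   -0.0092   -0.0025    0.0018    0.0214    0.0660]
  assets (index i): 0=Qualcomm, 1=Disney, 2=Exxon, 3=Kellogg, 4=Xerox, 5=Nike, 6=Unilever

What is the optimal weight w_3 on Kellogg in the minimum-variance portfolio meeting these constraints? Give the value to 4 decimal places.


x=Σ⁻¹μ = [1.4277  1.1548  0.9693  3.0027  1.3422  2.4751  1.7279]
y=Σ⁻¹𝟙 = [21.3731  22.0454  16.9635  21.7946  4.9419  27.2364  13.0012]
a=μᵀx=1.444377  b=𝟙ᵀx=12.099534  c=𝟙ᵀy=127.356095  D=ac−b²=37.551492
λ₁=(c·0.147−b)/D = (127.356095·0.147−12.099534)/37.551492 = 0.176340
λ₂=(a−b·0.147)/D = (1.444377−12.099534·0.147)/37.551492 = -0.008901
w* = 0.176340·x + -0.008901·y:
  w_0 = 0.176340·1.4277 + -0.008901·21.3731 = 0.0615  (Qualcomm)
  w_1 = 0.176340·1.1548 + -0.008901·22.0454 = 0.0074  (Disney)
  w_2 = 0.176340·0.9693 + -0.008901·16.9635 = 0.0199  (Exxon)
  w_3 = 0.176340·3.0027 + -0.008901·21.7946 = 0.3355  (Kellogg)
  w_4 = 0.176340·1.3422 + -0.008901·4.9419 = 0.1927  (Xerox)
  w_5 = 0.176340·2.4751 + -0.008901·27.2364 = 0.1940  (Nike)
  w_6 = 0.176340·1.7279 + -0.008901·13.0012 = 0.1890  (Unilever)
Σw_i=1.0000  μᵀw=0.1470
σ²=wᵀΣw=λ₁·μ_p+λ₂ = 0.176340·0.147 + -0.008901 = 0.017021 ≈ 0.0170

0.3355


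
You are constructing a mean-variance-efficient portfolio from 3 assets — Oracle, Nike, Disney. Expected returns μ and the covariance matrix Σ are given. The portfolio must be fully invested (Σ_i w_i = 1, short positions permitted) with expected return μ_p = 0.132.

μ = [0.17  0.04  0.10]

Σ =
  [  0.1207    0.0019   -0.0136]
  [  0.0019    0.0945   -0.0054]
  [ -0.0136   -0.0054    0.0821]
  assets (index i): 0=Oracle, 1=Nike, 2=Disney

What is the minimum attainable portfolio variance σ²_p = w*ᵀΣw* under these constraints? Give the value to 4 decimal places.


0.0407

g=Σ⁻¹μ = [1.5710  0.4780  1.5097]
h=Σ⁻¹𝟙 = [9.7459  11.2165  14.5324]
a=μᵀg=0.437165  b=𝟙ᵀg=3.558706  c=𝟙ᵀh=35.494823  D=ac−b²=2.852716
λ₁=(c·0.132−b)/D = (35.494823·0.132−3.558706)/2.852716 = 0.394926
λ₂=(a−b·0.132)/D = (0.437165−3.558706·0.132)/2.852716 = -0.011422
w* = 0.394926·g + -0.011422·h:
  w_0 = 0.394926·1.5710 + -0.011422·9.7459 = 0.5091  (Oracle)
  w_1 = 0.394926·0.4780 + -0.011422·11.2165 = 0.0606  (Nike)
  w_2 = 0.394926·1.5097 + -0.011422·14.5324 = 0.4302  (Disney)
Σw_i=1.0000  μᵀw=0.1320
σ²=wᵀΣw=λ₁·μ_p+λ₂ = 0.394926·0.132 + -0.011422 = 0.040708 ≈ 0.0407


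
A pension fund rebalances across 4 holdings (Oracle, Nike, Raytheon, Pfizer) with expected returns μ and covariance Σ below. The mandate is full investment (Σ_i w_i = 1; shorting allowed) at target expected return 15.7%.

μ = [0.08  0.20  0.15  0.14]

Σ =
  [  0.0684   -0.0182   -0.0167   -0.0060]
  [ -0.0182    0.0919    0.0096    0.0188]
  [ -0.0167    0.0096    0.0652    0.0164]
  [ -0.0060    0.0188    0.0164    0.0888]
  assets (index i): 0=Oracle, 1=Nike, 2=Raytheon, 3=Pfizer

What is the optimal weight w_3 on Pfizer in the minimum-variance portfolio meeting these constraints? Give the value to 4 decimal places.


u=Σ⁻¹μ = [2.4192  2.2374  2.3830  0.8262]
v=Σ⁻¹𝟙 = [22.7607  12.1201  17.6276  6.9776]
a=μᵀu=1.114147  b=𝟙ᵀu=7.865888  c=𝟙ᵀv=59.486050  D=ac−b²=4.403992
λ₁=(c·0.157−b)/D = (59.486050·0.157−7.865888)/4.403992 = 0.334565
λ₂=(a−b·0.157)/D = (1.114147−7.865888·0.157)/4.403992 = -0.027429
w* = 0.334565·u + -0.027429·v:
  w_0 = 0.334565·2.4192 + -0.027429·22.7607 = 0.1851  (Oracle)
  w_1 = 0.334565·2.2374 + -0.027429·12.1201 = 0.4161  (Nike)
  w_2 = 0.334565·2.3830 + -0.027429·17.6276 = 0.3138  (Raytheon)
  w_3 = 0.334565·0.8262 + -0.027429·6.9776 = 0.0850  (Pfizer)
Σw_i=1.0000  μᵀw=0.1570
σ²=wᵀΣw=λ₁·μ_p+λ₂ = 0.334565·0.157 + -0.027429 = 0.025098 ≈ 0.0251

0.0850


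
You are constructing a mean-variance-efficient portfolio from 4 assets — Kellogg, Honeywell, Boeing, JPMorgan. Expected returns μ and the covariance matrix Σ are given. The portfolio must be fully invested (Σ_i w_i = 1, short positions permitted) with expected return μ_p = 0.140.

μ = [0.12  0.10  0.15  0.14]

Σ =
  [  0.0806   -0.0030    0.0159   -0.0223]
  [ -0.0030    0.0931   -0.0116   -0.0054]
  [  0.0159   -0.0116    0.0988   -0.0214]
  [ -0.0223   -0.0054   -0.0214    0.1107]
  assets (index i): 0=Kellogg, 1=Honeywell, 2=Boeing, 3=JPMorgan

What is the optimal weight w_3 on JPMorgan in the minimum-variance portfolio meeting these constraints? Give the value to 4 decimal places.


0.3765

u=Σ⁻¹μ = [1.7444  1.4801  1.8546  2.0468]
v=Σ⁻¹𝟙 = [14.5946  13.6617  12.6440  15.0841]
a=μᵀu=0.922079  b=𝟙ᵀu=7.125894  c=𝟙ᵀv=55.984393  D=ac−b²=0.843679
λ₁=(c·0.140−b)/D = (55.984393·0.140−7.125894)/0.843679 = 0.843830
λ₂=(a−b·0.140)/D = (0.922079−7.125894·0.140)/0.843679 = -0.089544
w* = 0.843830·u + -0.089544·v:
  w_0 = 0.843830·1.7444 + -0.089544·14.5946 = 0.1651  (Kellogg)
  w_1 = 0.843830·1.4801 + -0.089544·13.6617 = 0.0256  (Honeywell)
  w_2 = 0.843830·1.8546 + -0.089544·12.6440 = 0.4328  (Boeing)
  w_3 = 0.843830·2.0468 + -0.089544·15.0841 = 0.3765  (JPMorgan)
Σw_i=1.0000  μᵀw=0.1400
σ²=wᵀΣw=λ₁·μ_p+λ₂ = 0.843830·0.140 + -0.089544 = 0.028593 ≈ 0.0286


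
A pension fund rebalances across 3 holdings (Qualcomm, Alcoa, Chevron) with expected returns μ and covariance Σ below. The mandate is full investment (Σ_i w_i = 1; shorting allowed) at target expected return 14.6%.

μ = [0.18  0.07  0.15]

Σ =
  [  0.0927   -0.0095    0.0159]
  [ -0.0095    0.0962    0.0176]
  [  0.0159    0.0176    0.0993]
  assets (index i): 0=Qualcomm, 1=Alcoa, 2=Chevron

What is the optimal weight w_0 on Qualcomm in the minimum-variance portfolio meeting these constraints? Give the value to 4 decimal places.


0.4810

x=Σ⁻¹μ = [1.8269  0.7082  1.0925]
y=Σ⁻¹𝟙 = [10.7176  10.2576  6.5363]
a=μᵀx=0.542299  b=𝟙ᵀx=3.627642  c=𝟙ᵀy=27.511467  D=ac−b²=1.759666
λ₁=(c·0.146−b)/D = (27.511467·0.146−3.627642)/1.759666 = 0.221083
λ₂=(a−b·0.146)/D = (0.542299−3.627642·0.146)/1.759666 = 0.007197
w* = 0.221083·x + 0.007197·y:
  w_0 = 0.221083·1.8269 + 0.007197·10.7176 = 0.4810  (Qualcomm)
  w_1 = 0.221083·0.7082 + 0.007197·10.2576 = 0.2304  (Alcoa)
  w_2 = 0.221083·1.0925 + 0.007197·6.5363 = 0.2886  (Chevron)
Σw_i=1.0000  μᵀw=0.1460
σ²=wᵀΣw=λ₁·μ_p+λ₂ = 0.221083·0.146 + 0.007197 = 0.039475 ≈ 0.0395


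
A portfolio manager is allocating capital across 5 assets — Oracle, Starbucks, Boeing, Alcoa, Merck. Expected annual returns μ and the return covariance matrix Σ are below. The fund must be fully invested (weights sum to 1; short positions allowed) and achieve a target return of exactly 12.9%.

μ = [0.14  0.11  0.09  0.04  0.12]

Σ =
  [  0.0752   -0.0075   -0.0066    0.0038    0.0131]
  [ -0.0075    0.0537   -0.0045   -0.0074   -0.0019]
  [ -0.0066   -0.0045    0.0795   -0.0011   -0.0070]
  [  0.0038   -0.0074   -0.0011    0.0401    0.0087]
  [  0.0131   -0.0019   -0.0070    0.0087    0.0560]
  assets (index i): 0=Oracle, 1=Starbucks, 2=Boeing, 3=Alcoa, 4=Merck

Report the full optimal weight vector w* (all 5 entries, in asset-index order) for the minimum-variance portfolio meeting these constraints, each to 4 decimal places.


0.3186  0.3333  0.1895  -0.1456  0.3042

x=Σ⁻¹μ = [1.8982  2.6450  1.6148  0.9502  1.8428]
y=Σ⁻¹𝟙 = [13.6791  25.9921  16.7421  25.9464  13.6009]
a=μᵀx=0.961168  b=𝟙ᵀx=8.950960  c=𝟙ᵀy=95.960591  D=ac−b²=12.114556
λ₁=(c·0.129−b)/D = (95.960591·0.129−8.950960)/12.114556 = 0.282962
λ₂=(a−b·0.129)/D = (0.961168−8.950960·0.129)/12.114556 = -0.015973
w* = 0.282962·x + -0.015973·y:
  w_0 = 0.282962·1.8982 + -0.015973·13.6791 = 0.3186  (Oracle)
  w_1 = 0.282962·2.6450 + -0.015973·25.9921 = 0.3333  (Starbucks)
  w_2 = 0.282962·1.6148 + -0.015973·16.7421 = 0.1895  (Boeing)
  w_3 = 0.282962·0.9502 + -0.015973·25.9464 = -0.1456  (Alcoa)
  w_4 = 0.282962·1.8428 + -0.015973·13.6009 = 0.3042  (Merck)
Σw_i=1.0000  μᵀw=0.1290
σ²=wᵀΣw=λ₁·μ_p+λ₂ = 0.282962·0.129 + -0.015973 = 0.020529 ≈ 0.0205


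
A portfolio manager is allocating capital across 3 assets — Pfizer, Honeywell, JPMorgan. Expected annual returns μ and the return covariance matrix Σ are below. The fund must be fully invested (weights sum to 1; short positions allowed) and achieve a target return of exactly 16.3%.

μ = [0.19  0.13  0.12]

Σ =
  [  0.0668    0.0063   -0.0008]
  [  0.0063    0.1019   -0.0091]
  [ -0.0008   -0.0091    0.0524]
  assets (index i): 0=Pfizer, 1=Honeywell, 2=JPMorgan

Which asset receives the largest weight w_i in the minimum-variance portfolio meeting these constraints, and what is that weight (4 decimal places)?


u=Σ⁻¹μ = [2.7491  1.3348  2.5638]
v=Σ⁻¹𝟙 = [14.2026  10.8270  21.1811]
a=μᵀu=1.003515  b=𝟙ᵀu=6.647735  c=𝟙ᵀv=46.210680  D=ac−b²=2.180736
λ₁=(c·0.163−b)/D = (46.210680·0.163−6.647735)/2.180736 = 0.405646
λ₂=(a−b·0.163)/D = (1.003515−6.647735·0.163)/2.180736 = -0.036715
w* = 0.405646·u + -0.036715·v:
  w_0 = 0.405646·2.7491 + -0.036715·14.2026 = 0.5937  (Pfizer)
  w_1 = 0.405646·1.3348 + -0.036715·10.8270 = 0.1439  (Honeywell)
  w_2 = 0.405646·2.5638 + -0.036715·21.1811 = 0.2624  (JPMorgan)
Σw_i=1.0000  μᵀw=0.1630
σ²=wᵀΣw=λ₁·μ_p+λ₂ = 0.405646·0.163 + -0.036715 = 0.029405 ≈ 0.0294

Pfizer (0.5937)


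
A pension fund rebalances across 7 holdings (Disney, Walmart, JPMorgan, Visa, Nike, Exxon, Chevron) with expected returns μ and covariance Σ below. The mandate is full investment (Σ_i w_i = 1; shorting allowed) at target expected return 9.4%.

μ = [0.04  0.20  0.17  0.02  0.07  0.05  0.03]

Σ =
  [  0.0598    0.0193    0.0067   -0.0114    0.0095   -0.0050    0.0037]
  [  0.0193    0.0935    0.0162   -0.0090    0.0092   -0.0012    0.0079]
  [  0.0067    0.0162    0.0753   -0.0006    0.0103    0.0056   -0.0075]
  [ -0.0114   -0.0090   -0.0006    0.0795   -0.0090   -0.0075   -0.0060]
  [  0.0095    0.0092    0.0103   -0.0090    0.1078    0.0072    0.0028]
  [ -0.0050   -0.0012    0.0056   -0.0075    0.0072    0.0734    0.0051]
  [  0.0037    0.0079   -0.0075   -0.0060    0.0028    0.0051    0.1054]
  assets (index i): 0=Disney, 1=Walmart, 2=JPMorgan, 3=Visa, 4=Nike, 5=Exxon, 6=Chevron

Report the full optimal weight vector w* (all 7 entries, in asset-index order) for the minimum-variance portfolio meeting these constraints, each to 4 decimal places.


u=Σ⁻¹μ = [-0.0377  1.8416  1.8090  0.5804  0.3253  0.5791  0.2730]
v=Σ⁻¹𝟙 = [16.8252  6.1081  9.5308  18.6035  6.6891  14.7424  9.2854]
a=μᵀu=0.745877  b=𝟙ᵀu=5.370842  c=𝟙ᵀv=81.784492  D=ac−b²=32.155196
λ₁=(c·0.094−b)/D = (81.784492·0.094−5.370842)/32.155196 = 0.072054
λ₂=(a−b·0.094)/D = (0.745877−5.370842·0.094)/32.155196 = 0.007495
w* = 0.072054·u + 0.007495·v:
  w_0 = 0.072054·-0.0377 + 0.007495·16.8252 = 0.1234  (Disney)
  w_1 = 0.072054·1.8416 + 0.007495·6.1081 = 0.1785  (Walmart)
  w_2 = 0.072054·1.8090 + 0.007495·9.5308 = 0.2018  (JPMorgan)
  w_3 = 0.072054·0.5804 + 0.007495·18.6035 = 0.1813  (Visa)
  w_4 = 0.072054·0.3253 + 0.007495·6.6891 = 0.0736  (Nike)
  w_5 = 0.072054·0.5791 + 0.007495·14.7424 = 0.1522  (Exxon)
  w_6 = 0.072054·0.2730 + 0.007495·9.2854 = 0.0893  (Chevron)
Σw_i=1.0000  μᵀw=0.0940
σ²=wᵀΣw=λ₁·μ_p+λ₂ = 0.072054·0.094 + 0.007495 = 0.014268 ≈ 0.0143

0.1234  0.1785  0.2018  0.1813  0.0736  0.1522  0.0893


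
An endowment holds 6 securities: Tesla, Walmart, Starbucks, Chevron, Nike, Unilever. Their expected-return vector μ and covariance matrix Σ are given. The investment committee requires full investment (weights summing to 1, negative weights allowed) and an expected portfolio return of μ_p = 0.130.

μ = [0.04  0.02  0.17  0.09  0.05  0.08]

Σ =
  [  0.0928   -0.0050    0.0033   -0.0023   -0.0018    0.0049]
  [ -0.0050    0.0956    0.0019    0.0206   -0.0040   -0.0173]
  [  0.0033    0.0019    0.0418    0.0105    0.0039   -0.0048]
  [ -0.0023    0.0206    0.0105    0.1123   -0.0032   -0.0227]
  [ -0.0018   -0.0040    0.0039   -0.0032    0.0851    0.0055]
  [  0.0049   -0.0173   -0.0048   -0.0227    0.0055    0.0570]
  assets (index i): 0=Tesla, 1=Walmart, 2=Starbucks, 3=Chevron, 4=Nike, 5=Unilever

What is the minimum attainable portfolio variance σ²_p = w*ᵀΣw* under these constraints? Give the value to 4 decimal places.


0.0177

x=Σ⁻¹μ = [0.2206  0.3658  4.0466  0.7988  0.3167  2.1239]
y=Σ⁻¹𝟙 = [9.8130  13.4401  21.9940  10.0611  10.3032  25.6442]
a=μᵀx=0.961709  b=𝟙ᵀx=7.872499  c=𝟙ᵀy=91.255646  D=ac−b²=25.785180
λ₁=(c·0.130−b)/D = (91.255646·0.130−7.872499)/25.785180 = 0.154769
λ₂=(a−b·0.130)/D = (0.961709−7.872499·0.130)/25.785180 = -0.002393
w* = 0.154769·x + -0.002393·y:
  w_0 = 0.154769·0.2206 + -0.002393·9.8130 = 0.0107  (Tesla)
  w_1 = 0.154769·0.3658 + -0.002393·13.4401 = 0.0244  (Walmart)
  w_2 = 0.154769·4.0466 + -0.002393·21.9940 = 0.5736  (Starbucks)
  w_3 = 0.154769·0.7988 + -0.002393·10.0611 = 0.0996  (Chevron)
  w_4 = 0.154769·0.3167 + -0.002393·10.3032 = 0.0244  (Nike)
  w_5 = 0.154769·2.1239 + -0.002393·25.6442 = 0.2673  (Unilever)
Σw_i=1.0000  μᵀw=0.1300
σ²=wᵀΣw=λ₁·μ_p+λ₂ = 0.154769·0.130 + -0.002393 = 0.017726 ≈ 0.0177
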